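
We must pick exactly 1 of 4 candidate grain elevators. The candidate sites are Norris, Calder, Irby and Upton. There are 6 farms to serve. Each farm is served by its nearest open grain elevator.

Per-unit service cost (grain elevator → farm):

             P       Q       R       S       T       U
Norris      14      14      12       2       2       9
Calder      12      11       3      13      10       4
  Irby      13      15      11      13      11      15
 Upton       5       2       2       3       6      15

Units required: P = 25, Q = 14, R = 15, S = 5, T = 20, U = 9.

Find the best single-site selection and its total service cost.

Choose Upton only; total service cost 453.

With exactly 1 open, each farm uses its cheapest among the chosen.
{Upton}: P→Upton 5·25=125, Q→Upton 2·14=28, R→Upton 2·15=30, S→Upton 3·5=15, T→Upton 6·20=120, U→Upton 15·9=135. Service cost 453.
{Calder}: service cost 800
{Norris}: service cost 857
Among all 4 size-1 choices, {Upton} is lowest.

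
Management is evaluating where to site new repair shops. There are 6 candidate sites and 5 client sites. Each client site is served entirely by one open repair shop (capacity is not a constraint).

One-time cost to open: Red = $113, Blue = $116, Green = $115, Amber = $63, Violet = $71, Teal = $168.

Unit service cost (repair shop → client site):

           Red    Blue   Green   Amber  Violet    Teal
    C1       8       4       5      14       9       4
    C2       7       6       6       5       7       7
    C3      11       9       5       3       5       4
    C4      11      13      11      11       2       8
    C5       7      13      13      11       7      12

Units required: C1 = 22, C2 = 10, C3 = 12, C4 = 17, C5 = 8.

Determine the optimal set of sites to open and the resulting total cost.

For any fixed open set, each client site goes to its cheapest open site; total = fixed + service.
{Blue, Violet}: C1→Blue 4·22=88, C2→Blue 6·10=60, C3→Violet 5·12=60, C4→Violet 2·17=34, C5→Violet 7·8=56. Service 298; fixed 187; total 485.
{Violet}: C1→Violet 9·22=198, C2→Violet 7·10=70, C3→Violet 5·12=60, C4→Violet 2·17=34, C5→Violet 7·8=56. Service 418; fixed 71; total 489.
{Green, Violet}: service 320 + fixed 186 = 506
{Red, Blue, Green, Amber, Violet, Teal}: service 264 + fixed 646 = 910
No other subset beats 485.

Open Blue and Violet; minimum total cost 485.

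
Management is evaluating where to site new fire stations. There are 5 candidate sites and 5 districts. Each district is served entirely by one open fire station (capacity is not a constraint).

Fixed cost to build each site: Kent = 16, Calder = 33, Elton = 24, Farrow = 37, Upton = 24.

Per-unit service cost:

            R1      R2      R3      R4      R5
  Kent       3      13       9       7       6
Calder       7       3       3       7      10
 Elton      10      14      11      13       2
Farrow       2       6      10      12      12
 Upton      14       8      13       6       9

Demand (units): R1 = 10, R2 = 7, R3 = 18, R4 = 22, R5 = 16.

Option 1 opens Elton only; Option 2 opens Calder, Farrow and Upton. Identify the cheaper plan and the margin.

Option 1: {Elton}: R1→Elton 10·10=100, R2→Elton 14·7=98, R3→Elton 11·18=198, R4→Elton 13·22=286, R5→Elton 2·16=32. Service 714; fixed 24; total 738.
Option 2: {Calder, Farrow, Upton}: R1→Farrow 2·10=20, R2→Calder 3·7=21, R3→Calder 3·18=54, R4→Upton 6·22=132, R5→Upton 9·16=144. Service 371; fixed 94; total 465.
Difference: |738 − 465| = 273.

Option 2 is cheaper by 273.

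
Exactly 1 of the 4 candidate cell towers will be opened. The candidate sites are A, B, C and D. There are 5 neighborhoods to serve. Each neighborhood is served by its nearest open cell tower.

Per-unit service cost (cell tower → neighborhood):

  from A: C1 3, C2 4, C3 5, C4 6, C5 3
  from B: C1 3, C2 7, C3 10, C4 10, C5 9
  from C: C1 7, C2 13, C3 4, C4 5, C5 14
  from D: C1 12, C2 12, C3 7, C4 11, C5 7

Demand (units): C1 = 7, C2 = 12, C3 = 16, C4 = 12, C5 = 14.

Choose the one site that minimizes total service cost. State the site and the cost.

Choose A only; total service cost 263.

With exactly 1 open, each neighborhood uses its cheapest among the chosen.
{A}: C1→A 3·7=21, C2→A 4·12=48, C3→A 5·16=80, C4→A 6·12=72, C5→A 3·14=42. Service cost 263.
{B}: service cost 511
{C}: service cost 525
Among all 4 size-1 choices, {A} is lowest.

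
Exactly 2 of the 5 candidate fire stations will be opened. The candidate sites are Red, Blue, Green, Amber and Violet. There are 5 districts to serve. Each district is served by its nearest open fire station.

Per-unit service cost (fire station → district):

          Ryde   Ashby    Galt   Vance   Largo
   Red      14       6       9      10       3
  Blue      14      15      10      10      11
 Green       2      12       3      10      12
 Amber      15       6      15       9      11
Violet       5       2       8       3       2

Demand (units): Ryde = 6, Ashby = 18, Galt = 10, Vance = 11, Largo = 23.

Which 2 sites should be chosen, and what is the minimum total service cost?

With exactly 2 open, each district uses its cheapest among the chosen.
{Green, Violet}: Ryde→Green 2·6=12, Ashby→Violet 2·18=36, Galt→Green 3·10=30, Vance→Violet 3·11=33, Largo→Violet 2·23=46. Service cost 157.
{Red, Violet}: service cost 225
{Blue, Violet}: service cost 225
Among all 10 size-2 choices, {Green, Violet} is lowest.

Choose Green and Violet; total service cost 157.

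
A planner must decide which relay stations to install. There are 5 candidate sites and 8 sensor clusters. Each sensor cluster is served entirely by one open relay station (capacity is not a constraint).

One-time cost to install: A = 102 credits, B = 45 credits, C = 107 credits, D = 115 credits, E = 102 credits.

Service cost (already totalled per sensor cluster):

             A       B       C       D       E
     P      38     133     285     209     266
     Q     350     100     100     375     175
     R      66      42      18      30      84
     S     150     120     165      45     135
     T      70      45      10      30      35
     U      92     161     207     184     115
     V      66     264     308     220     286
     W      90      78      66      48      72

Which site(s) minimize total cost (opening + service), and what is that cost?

Open A, B and D; minimum total cost 711.

For any fixed open set, each sensor cluster goes to its cheapest open site; total = fixed + service.
{A, B, D}: P→A 38, Q→B 100, R→D 30, S→D 45, T→D 30, U→A 92, V→A 66, W→D 48. Service 449; fixed 262; total 711.
{A, B}: service 581 + fixed 147 = 728
{A, C, D}: service 417 + fixed 324 = 741
{A, B, C, D, E}: P→A 38, Q→B 100, R→C 18, S→D 45, T→C 10, U→A 92, V→A 66, W→D 48. Service 417; fixed 471; total 888.
No other subset beats 711.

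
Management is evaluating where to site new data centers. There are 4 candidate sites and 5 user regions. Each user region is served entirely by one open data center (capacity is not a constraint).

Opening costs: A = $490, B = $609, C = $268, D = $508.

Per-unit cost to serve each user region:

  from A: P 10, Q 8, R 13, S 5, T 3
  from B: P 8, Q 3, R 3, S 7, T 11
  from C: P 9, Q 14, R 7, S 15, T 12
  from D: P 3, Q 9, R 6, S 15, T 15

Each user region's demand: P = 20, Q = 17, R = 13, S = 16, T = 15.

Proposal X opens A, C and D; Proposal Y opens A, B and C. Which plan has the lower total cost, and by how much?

Proposal X: {A, C, D}: P→D 3·20=60, Q→A 8·17=136, R→D 6·13=78, S→A 5·16=80, T→A 3·15=45. Service 399; fixed 1266; total 1665.
Proposal Y: {A, B, C}: P→B 8·20=160, Q→B 3·17=51, R→B 3·13=39, S→A 5·16=80, T→A 3·15=45. Service 375; fixed 1367; total 1742.
Difference: |1665 − 1742| = 77.

Proposal X is cheaper by 77.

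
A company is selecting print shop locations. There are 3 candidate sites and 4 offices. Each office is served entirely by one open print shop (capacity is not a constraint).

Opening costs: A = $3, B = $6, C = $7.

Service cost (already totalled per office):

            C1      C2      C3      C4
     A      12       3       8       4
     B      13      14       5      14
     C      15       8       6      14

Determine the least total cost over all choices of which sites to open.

For any fixed open set, each office goes to its cheapest open site; total = fixed + service.
{A}: C1→A 12, C2→A 3, C3→A 8, C4→A 4. Service 27; fixed 3; total 30.
{A, B}: service 24 + fixed 9 = 33
{A, C}: service 25 + fixed 10 = 35
{A, B, C}: service 24 + fixed 16 = 40
No other subset beats 30.

Minimum total cost: 30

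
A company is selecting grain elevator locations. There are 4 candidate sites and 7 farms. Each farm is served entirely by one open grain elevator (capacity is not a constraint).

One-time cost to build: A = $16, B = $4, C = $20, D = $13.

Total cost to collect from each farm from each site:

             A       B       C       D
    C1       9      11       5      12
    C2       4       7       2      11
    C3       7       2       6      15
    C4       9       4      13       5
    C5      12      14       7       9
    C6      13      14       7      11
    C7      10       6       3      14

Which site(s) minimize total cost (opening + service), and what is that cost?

For any fixed open set, each farm goes to its cheapest open site; total = fixed + service.
{B, C}: C1→C 5, C2→C 2, C3→B 2, C4→B 4, C5→C 7, C6→C 7, C7→C 3. Service 30; fixed 24; total 54.
{B}: service 58 + fixed 4 = 62
{C}: C1→C 5, C2→C 2, C3→C 6, C4→C 13, C5→C 7, C6→C 7, C7→C 3. Service 43; fixed 20; total 63.
{A, B, C, D}: C1→C 5, C2→C 2, C3→B 2, C4→B 4, C5→C 7, C6→C 7, C7→C 3. Service 30; fixed 53; total 83.
No other subset beats 54.

Open B and C; minimum total cost 54.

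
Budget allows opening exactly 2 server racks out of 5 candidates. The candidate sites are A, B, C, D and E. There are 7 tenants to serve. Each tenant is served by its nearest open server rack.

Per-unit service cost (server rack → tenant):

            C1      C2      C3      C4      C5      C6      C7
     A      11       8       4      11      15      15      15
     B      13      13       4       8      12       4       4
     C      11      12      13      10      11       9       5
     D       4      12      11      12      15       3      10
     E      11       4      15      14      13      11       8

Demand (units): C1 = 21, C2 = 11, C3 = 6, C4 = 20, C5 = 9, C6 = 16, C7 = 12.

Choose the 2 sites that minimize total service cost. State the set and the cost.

Choose B and D; total service cost 604.

With exactly 2 open, each tenant uses its cheapest among the chosen.
{B, D}: C1→D 4·21=84, C2→D 12·11=132, C3→B 4·6=24, C4→B 8·20=160, C5→B 12·9=108, C6→D 3·16=48, C7→B 4·12=48. Service cost 604.
{B, E}: service cost 679
{C, D}: service cost 689
Among all 10 size-2 choices, {B, D} is lowest.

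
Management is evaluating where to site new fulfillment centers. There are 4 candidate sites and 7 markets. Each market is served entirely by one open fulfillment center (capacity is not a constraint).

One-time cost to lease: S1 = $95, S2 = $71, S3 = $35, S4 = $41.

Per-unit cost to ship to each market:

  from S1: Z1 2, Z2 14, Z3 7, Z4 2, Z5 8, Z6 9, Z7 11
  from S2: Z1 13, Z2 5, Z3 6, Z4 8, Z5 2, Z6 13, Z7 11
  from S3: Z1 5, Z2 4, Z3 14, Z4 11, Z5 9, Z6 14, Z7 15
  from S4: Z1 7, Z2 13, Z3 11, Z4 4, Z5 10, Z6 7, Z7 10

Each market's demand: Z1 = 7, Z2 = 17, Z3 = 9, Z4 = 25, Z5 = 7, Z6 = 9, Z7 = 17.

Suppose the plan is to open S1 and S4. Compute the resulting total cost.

Each market is assigned to its cheapest site among the open ones.
{S1, S4}: Z1→S1 2·7=14, Z2→S4 13·17=221, Z3→S1 7·9=63, Z4→S1 2·25=50, Z5→S1 8·7=56, Z6→S4 7·9=63, Z7→S4 10·17=170. Service 637; fixed 136; total 773.

Total cost: 773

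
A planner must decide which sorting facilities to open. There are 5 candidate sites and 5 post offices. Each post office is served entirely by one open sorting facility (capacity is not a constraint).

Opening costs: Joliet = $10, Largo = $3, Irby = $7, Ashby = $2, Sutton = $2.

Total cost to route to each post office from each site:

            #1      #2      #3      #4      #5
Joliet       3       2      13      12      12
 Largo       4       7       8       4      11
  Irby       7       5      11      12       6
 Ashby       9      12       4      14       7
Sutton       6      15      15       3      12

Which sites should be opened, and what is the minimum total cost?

For any fixed open set, each post office goes to its cheapest open site; total = fixed + service.
{Largo, Ashby}: #1→Largo 4, #2→Largo 7, #3→Ashby 4, #4→Largo 4, #5→Ashby 7. Service 26; fixed 5; total 31.
{Largo, Ashby, Sutton}: #1→Largo 4, #2→Largo 7, #3→Ashby 4, #4→Sutton 3, #5→Ashby 7. Service 25; fixed 7; total 32.
{Joliet, Ashby, Sutton}: service 19 + fixed 14 = 33
{Joliet, Largo, Irby, Ashby, Sutton}: service 18 + fixed 24 = 42
No other subset beats 31.

Open Largo and Ashby; minimum total cost 31.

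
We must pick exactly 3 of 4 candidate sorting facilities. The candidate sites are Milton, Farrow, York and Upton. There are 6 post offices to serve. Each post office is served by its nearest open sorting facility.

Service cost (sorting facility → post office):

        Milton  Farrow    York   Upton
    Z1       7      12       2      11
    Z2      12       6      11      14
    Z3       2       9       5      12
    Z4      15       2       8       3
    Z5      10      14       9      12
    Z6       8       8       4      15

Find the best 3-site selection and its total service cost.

With exactly 3 open, each post office uses its cheapest among the chosen.
{Milton, Farrow, York}: Z1→York 2, Z2→Farrow 6, Z3→Milton 2, Z4→Farrow 2, Z5→York 9, Z6→York 4. Service cost 25.
{Farrow, York, Upton}: service cost 28
{Milton, York, Upton}: service cost 31
Among all 4 size-3 choices, {Milton, Farrow, York} is lowest.

Choose Milton, Farrow and York; total service cost 25.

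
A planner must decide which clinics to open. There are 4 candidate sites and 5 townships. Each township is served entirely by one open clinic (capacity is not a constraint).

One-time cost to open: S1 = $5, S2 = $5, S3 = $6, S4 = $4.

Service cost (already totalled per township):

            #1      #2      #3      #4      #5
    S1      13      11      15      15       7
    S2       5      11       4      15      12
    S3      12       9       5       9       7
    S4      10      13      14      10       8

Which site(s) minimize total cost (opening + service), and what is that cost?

Open S2 and S3; minimum total cost 45.

For any fixed open set, each township goes to its cheapest open site; total = fixed + service.
{S2, S3}: #1→S2 5, #2→S3 9, #3→S2 4, #4→S3 9, #5→S3 7. Service 34; fixed 11; total 45.
{S2, S4}: #1→S2 5, #2→S2 11, #3→S2 4, #4→S4 10, #5→S4 8. Service 38; fixed 9; total 47.
{S3}: service 42 + fixed 6 = 48
{S1, S2, S3, S4}: #1→S2 5, #2→S3 9, #3→S2 4, #4→S3 9, #5→S1 7. Service 34; fixed 20; total 54.
No other subset beats 45.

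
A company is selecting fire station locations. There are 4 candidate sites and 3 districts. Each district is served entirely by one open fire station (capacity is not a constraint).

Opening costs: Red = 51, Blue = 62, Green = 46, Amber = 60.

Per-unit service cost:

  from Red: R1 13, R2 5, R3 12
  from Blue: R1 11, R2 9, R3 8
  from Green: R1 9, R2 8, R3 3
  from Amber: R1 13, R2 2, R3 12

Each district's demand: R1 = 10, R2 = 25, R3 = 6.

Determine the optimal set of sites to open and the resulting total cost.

Open Green and Amber; minimum total cost 264.

For any fixed open set, each district goes to its cheapest open site; total = fixed + service.
{Green, Amber}: R1→Green 9·10=90, R2→Amber 2·25=50, R3→Green 3·6=18. Service 158; fixed 106; total 264.
{Amber}: service 252 + fixed 60 = 312
{Red, Green, Amber}: R1→Green 9·10=90, R2→Amber 2·25=50, R3→Green 3·6=18. Service 158; fixed 157; total 315.
{Red, Blue, Green, Amber}: R1→Green 9·10=90, R2→Amber 2·25=50, R3→Green 3·6=18. Service 158; fixed 219; total 377.
No other subset beats 264.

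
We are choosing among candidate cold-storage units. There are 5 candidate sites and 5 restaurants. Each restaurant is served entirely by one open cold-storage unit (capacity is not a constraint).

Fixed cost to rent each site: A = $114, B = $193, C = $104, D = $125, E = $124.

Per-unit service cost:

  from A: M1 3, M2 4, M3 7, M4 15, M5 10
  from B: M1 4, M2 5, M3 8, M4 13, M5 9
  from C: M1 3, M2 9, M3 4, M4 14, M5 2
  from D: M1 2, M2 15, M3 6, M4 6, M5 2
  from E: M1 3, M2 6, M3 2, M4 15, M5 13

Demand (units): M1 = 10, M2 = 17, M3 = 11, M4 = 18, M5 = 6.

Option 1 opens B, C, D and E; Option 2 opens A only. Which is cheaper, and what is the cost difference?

Option 1: {B, C, D, E}: M1→D 2·10=20, M2→B 5·17=85, M3→E 2·11=22, M4→D 6·18=108, M5→C 2·6=12. Service 247; fixed 546; total 793.
Option 2: {A}: M1→A 3·10=30, M2→A 4·17=68, M3→A 7·11=77, M4→A 15·18=270, M5→A 10·6=60. Service 505; fixed 114; total 619.
Difference: |793 − 619| = 174.

Option 2 is cheaper by 174.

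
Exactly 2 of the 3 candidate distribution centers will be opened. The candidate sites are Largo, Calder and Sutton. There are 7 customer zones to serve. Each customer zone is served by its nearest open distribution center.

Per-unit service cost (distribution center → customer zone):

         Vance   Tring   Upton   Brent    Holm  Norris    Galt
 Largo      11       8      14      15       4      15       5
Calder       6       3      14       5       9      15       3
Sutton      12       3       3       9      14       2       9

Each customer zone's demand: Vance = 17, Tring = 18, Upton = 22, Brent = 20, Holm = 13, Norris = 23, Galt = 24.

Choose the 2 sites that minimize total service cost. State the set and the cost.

Choose Calder and Sutton; total service cost 557.

With exactly 2 open, each customer zone uses its cheapest among the chosen.
{Calder, Sutton}: Vance→Calder 6·17=102, Tring→Calder 3·18=54, Upton→Sutton 3·22=66, Brent→Calder 5·20=100, Holm→Calder 9·13=117, Norris→Sutton 2·23=46, Galt→Calder 3·24=72. Service cost 557.
{Largo, Sutton}: service cost 705
{Largo, Calder}: service cost 1033
Among all 3 size-2 choices, {Calder, Sutton} is lowest.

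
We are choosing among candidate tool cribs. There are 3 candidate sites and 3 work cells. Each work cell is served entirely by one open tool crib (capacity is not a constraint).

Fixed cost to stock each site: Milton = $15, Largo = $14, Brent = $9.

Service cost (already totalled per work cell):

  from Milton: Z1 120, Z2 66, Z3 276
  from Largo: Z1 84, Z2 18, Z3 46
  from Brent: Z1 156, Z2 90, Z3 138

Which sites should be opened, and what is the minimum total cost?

For any fixed open set, each work cell goes to its cheapest open site; total = fixed + service.
{Largo}: Z1→Largo 84, Z2→Largo 18, Z3→Largo 46. Service 148; fixed 14; total 162.
{Largo, Brent}: Z1→Largo 84, Z2→Largo 18, Z3→Largo 46. Service 148; fixed 23; total 171.
{Milton, Largo}: service 148 + fixed 29 = 177
{Milton, Largo, Brent}: service 148 + fixed 38 = 186
No other subset beats 162.

Open Largo only; minimum total cost 162.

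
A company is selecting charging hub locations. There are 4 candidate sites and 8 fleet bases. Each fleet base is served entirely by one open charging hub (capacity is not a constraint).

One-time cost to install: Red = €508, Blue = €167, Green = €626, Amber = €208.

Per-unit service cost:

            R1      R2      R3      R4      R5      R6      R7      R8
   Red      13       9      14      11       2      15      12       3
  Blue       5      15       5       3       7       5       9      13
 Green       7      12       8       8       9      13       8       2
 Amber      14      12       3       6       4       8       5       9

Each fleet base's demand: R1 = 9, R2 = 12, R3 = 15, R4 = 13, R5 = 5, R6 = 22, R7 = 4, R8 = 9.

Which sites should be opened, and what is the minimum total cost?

Open Blue only; minimum total cost 804.

For any fixed open set, each fleet base goes to its cheapest open site; total = fixed + service.
{Blue}: R1→Blue 5·9=45, R2→Blue 15·12=180, R3→Blue 5·15=75, R4→Blue 3·13=39, R5→Blue 7·5=35, R6→Blue 5·22=110, R7→Blue 9·4=36, R8→Blue 13·9=117. Service 637; fixed 167; total 804.
{Blue, Amber}: service 504 + fixed 375 = 879
{Amber}: R1→Amber 14·9=126, R2→Amber 12·12=144, R3→Amber 3·15=45, R4→Amber 6·13=78, R5→Amber 4·5=20, R6→Amber 8·22=176, R7→Amber 5·4=20, R8→Amber 9·9=81. Service 690; fixed 208; total 898.
{Red, Blue, Green, Amber}: service 395 + fixed 1509 = 1904
(All 15 nonempty subsets were checked; Blue only is lowest.)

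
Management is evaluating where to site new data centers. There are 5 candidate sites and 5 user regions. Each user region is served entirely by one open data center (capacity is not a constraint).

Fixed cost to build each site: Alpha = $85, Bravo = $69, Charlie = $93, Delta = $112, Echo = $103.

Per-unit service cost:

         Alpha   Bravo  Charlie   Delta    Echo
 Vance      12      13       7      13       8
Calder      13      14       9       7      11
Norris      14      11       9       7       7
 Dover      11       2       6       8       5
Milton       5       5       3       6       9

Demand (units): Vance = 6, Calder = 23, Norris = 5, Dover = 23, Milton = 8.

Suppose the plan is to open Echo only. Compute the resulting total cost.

Total cost: 626

Each user region is assigned to its cheapest site among the open ones.
{Echo}: Vance→Echo 8·6=48, Calder→Echo 11·23=253, Norris→Echo 7·5=35, Dover→Echo 5·23=115, Milton→Echo 9·8=72. Service 523; fixed 103; total 626.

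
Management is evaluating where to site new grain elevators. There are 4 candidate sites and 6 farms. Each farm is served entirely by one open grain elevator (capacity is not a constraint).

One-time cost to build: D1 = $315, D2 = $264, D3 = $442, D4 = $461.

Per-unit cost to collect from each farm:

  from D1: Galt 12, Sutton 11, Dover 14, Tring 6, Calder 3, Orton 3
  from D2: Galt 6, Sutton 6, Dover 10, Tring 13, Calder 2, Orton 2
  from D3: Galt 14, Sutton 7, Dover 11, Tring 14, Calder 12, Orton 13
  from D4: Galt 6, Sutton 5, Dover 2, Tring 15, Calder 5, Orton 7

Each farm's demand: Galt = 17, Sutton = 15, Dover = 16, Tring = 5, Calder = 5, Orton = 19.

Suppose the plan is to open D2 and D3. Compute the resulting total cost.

Total cost: 1171

Each farm is assigned to its cheapest site among the open ones.
{D2, D3}: Galt→D2 6·17=102, Sutton→D2 6·15=90, Dover→D2 10·16=160, Tring→D2 13·5=65, Calder→D2 2·5=10, Orton→D2 2·19=38. Service 465; fixed 706; total 1171.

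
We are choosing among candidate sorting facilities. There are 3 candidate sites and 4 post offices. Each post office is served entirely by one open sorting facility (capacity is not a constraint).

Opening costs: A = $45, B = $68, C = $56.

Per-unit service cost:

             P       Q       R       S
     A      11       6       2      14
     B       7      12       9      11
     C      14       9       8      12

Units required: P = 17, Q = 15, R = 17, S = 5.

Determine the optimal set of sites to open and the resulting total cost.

Open A and B; minimum total cost 411.

For any fixed open set, each post office goes to its cheapest open site; total = fixed + service.
{A, B}: P→B 7·17=119, Q→A 6·15=90, R→A 2·17=34, S→B 11·5=55. Service 298; fixed 113; total 411.
{A}: service 381 + fixed 45 = 426
{A, B, C}: service 298 + fixed 169 = 467
No other subset beats 411.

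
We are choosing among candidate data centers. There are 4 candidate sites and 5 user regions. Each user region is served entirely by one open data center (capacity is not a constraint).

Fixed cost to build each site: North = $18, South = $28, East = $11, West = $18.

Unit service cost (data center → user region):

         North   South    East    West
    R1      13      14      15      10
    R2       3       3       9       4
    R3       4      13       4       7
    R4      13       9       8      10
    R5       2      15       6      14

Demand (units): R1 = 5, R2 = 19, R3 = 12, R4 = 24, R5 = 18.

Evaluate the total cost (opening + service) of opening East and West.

Each user region is assigned to its cheapest site among the open ones.
{East, West}: R1→West 10·5=50, R2→West 4·19=76, R3→East 4·12=48, R4→East 8·24=192, R5→East 6·18=108. Service 474; fixed 29; total 503.

Total cost: 503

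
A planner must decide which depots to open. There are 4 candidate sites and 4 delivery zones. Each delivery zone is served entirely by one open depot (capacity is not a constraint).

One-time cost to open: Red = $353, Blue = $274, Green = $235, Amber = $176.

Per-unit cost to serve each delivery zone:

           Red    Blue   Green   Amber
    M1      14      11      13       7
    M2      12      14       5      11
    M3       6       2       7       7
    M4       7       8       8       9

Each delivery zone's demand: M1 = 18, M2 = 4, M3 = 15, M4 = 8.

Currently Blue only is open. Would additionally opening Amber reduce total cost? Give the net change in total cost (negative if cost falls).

Current service cost with {Blue}: 348.
Adding Amber: each delivery zone re-picks its cheapest; new service cost 264, saving 84.
Extra fixed cost: 176. Net change = 176 − 84 = 92.
(Totals: 622 → 714.)

No — net change +92 (cost rises by 92).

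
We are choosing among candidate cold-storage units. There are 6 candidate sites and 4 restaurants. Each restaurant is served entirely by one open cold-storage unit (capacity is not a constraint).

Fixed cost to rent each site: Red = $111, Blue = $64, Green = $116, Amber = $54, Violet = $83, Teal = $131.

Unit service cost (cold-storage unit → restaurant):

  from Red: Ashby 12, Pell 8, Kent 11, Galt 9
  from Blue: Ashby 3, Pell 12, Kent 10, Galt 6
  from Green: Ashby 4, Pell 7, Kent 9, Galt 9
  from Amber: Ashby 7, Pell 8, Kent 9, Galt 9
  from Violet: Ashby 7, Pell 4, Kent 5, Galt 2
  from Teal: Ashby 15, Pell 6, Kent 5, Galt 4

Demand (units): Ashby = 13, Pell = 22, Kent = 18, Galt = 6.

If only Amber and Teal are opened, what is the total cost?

Each restaurant is assigned to its cheapest site among the open ones.
{Amber, Teal}: Ashby→Amber 7·13=91, Pell→Teal 6·22=132, Kent→Teal 5·18=90, Galt→Teal 4·6=24. Service 337; fixed 185; total 522.

Total cost: 522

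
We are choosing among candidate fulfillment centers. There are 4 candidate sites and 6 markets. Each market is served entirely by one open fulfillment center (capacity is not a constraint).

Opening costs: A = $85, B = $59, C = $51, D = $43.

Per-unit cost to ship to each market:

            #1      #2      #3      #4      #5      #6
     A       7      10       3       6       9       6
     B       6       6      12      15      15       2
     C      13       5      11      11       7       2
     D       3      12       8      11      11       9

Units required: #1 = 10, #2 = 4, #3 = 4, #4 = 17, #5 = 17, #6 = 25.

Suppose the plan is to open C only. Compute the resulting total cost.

Each market is assigned to its cheapest site among the open ones.
{C}: #1→C 13·10=130, #2→C 5·4=20, #3→C 11·4=44, #4→C 11·17=187, #5→C 7·17=119, #6→C 2·25=50. Service 550; fixed 51; total 601.

Total cost: 601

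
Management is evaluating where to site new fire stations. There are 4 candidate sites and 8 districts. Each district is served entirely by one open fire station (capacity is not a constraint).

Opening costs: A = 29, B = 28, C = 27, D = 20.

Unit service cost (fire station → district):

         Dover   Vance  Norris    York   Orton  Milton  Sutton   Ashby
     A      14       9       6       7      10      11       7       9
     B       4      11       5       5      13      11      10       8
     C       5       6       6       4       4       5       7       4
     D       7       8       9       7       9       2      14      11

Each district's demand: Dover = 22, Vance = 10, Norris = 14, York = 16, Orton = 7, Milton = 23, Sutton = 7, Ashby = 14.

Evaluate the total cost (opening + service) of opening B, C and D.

Total cost: 536

Each district is assigned to its cheapest site among the open ones.
{B, C, D}: Dover→B 4·22=88, Vance→C 6·10=60, Norris→B 5·14=70, York→C 4·16=64, Orton→C 4·7=28, Milton→D 2·23=46, Sutton→C 7·7=49, Ashby→C 4·14=56. Service 461; fixed 75; total 536.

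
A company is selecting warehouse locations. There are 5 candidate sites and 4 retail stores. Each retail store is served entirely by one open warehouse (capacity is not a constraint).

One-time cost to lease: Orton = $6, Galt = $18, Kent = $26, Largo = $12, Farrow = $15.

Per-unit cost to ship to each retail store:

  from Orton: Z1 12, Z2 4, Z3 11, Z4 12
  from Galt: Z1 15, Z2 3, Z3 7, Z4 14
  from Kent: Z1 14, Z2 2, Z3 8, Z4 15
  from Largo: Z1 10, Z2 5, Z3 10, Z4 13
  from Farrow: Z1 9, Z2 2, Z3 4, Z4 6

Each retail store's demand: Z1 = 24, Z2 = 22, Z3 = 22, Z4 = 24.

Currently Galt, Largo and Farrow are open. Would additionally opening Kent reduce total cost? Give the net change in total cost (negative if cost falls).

No — net change +26 (cost rises by 26).

Current service cost with {Galt, Largo, Farrow}: 492.
Adding Kent: each retail store re-picks its cheapest; new service cost 492, saving 0.
Extra fixed cost: 26. Net change = 26 − 0 = 26.
(Totals: 537 → 563.)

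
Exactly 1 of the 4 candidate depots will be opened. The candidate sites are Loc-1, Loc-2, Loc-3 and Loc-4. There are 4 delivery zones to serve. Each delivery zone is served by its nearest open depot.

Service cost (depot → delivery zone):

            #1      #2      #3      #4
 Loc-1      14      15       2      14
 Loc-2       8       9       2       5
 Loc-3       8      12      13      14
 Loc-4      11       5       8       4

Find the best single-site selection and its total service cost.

Choose Loc-2 only; total service cost 24.

With exactly 1 open, each delivery zone uses its cheapest among the chosen.
{Loc-2}: #1→Loc-2 8, #2→Loc-2 9, #3→Loc-2 2, #4→Loc-2 5. Service cost 24.
{Loc-4}: service cost 28
{Loc-1}: service cost 45
Among all 4 size-1 choices, {Loc-2} is lowest.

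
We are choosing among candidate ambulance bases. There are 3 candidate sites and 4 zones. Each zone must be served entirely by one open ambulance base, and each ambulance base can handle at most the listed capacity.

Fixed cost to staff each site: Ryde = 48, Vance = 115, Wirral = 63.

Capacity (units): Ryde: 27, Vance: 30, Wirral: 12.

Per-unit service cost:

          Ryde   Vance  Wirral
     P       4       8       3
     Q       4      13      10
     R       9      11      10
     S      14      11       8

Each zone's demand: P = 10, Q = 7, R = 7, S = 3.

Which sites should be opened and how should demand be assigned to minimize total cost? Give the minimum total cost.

Minimum total cost: 221

Open {Ryde}: P→Ryde 4·10=40, Q→Ryde 4·7=28, R→Ryde 9·7=63, S→Ryde 14·3=42.
Loads: Ryde carries 27/27. Service 173; fixed 48; total 221.
Next best feasible plan costs 266.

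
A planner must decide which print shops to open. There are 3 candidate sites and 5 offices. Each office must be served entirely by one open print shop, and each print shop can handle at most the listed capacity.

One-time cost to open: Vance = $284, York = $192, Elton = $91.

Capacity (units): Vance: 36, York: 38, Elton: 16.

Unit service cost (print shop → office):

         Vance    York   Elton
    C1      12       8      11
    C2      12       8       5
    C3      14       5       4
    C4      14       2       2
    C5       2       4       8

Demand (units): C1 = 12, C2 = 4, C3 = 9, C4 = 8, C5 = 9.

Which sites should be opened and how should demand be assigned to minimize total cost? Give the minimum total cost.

Minimum total cost: 487

Open {York, Elton}: C1→York 8·12=96, C2→Elton 5·4=20, C3→Elton 4·9=36, C4→York 2·8=16, C5→York 4·9=36.
Loads: York carries 29/38, Elton carries 13/16. Service 204; fixed 283; total 487.
Next best feasible plan costs 496.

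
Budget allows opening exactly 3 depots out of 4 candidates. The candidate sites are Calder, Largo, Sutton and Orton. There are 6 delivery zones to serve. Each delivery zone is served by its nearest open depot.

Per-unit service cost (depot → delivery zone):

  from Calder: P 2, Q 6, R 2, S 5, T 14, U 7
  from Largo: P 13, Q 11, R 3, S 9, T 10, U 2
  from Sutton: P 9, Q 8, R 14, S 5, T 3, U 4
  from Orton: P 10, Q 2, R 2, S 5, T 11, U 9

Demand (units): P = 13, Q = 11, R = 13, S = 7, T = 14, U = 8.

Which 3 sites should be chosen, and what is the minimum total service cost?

Choose Calder, Sutton and Orton; total service cost 183.

With exactly 3 open, each delivery zone uses its cheapest among the chosen.
{Calder, Sutton, Orton}: P→Calder 2·13=26, Q→Orton 2·11=22, R→Calder 2·13=26, S→Calder 5·7=35, T→Sutton 3·14=42, U→Sutton 4·8=32. Service cost 183.
{Calder, Largo, Sutton}: service cost 211
{Largo, Sutton, Orton}: service cost 258
Among all 4 size-3 choices, {Calder, Sutton, Orton} is lowest.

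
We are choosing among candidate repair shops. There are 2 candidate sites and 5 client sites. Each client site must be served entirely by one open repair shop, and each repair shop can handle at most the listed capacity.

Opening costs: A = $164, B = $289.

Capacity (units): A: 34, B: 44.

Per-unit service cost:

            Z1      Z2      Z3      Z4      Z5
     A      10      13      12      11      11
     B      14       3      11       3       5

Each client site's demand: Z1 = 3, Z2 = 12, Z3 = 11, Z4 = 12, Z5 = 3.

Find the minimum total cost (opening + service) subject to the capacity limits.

Minimum total cost: 539

Open {B}: Z1→B 14·3=42, Z2→B 3·12=36, Z3→B 11·11=121, Z4→B 3·12=36, Z5→B 5·3=15.
Loads: B carries 41/44. Service 250; fixed 289; total 539.
Next best feasible plan costs 691.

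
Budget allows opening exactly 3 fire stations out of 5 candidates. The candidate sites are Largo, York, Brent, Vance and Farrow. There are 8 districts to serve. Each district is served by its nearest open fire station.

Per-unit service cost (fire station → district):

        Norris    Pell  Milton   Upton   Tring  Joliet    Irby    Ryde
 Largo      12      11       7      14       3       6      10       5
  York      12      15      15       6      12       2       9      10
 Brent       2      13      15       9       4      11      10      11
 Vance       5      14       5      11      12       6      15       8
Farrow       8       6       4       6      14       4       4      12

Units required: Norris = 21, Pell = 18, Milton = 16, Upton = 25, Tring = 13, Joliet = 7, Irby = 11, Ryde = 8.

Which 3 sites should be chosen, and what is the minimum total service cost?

With exactly 3 open, each district uses its cheapest among the chosen.
{Largo, Brent, Farrow}: Norris→Brent 2·21=42, Pell→Farrow 6·18=108, Milton→Farrow 4·16=64, Upton→Farrow 6·25=150, Tring→Largo 3·13=39, Joliet→Farrow 4·7=28, Irby→Farrow 4·11=44, Ryde→Largo 5·8=40. Service cost 515.
{Brent, Vance, Farrow}: service cost 552
{York, Brent, Farrow}: service cost 554
Among all 10 size-3 choices, {Largo, Brent, Farrow} is lowest.

Choose Largo, Brent and Farrow; total service cost 515.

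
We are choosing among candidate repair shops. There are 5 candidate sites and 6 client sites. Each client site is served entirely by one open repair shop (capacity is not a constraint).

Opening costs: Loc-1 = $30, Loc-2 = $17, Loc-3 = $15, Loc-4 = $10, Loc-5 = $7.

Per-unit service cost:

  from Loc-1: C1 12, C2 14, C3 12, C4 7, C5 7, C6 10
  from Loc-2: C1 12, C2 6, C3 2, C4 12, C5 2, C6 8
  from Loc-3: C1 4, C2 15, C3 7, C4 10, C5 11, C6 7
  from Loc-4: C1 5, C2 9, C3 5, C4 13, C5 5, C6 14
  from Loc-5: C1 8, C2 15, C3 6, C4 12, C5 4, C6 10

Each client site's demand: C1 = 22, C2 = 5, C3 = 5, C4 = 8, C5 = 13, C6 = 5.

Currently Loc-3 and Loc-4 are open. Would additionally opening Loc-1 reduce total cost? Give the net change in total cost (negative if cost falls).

No — net change +6 (cost rises by 6).

Current service cost with {Loc-3, Loc-4}: 338.
Adding Loc-1: each client site re-picks its cheapest; new service cost 314, saving 24.
Extra fixed cost: 30. Net change = 30 − 24 = 6.
(Totals: 363 → 369.)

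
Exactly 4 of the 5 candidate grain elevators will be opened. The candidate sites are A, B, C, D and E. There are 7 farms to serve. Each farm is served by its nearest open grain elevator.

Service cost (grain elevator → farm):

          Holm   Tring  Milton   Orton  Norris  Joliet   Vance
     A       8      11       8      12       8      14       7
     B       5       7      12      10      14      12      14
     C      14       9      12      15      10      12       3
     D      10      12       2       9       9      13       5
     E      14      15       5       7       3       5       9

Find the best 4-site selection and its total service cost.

Choose B, C, D and E; total service cost 32.

With exactly 4 open, each farm uses its cheapest among the chosen.
{B, C, D, E}: Holm→B 5, Tring→B 7, Milton→D 2, Orton→E 7, Norris→E 3, Joliet→E 5, Vance→C 3. Service cost 32.
{A, B, D, E}: service cost 34
{A, B, C, E}: service cost 35
Among all 5 size-4 choices, {B, C, D, E} is lowest.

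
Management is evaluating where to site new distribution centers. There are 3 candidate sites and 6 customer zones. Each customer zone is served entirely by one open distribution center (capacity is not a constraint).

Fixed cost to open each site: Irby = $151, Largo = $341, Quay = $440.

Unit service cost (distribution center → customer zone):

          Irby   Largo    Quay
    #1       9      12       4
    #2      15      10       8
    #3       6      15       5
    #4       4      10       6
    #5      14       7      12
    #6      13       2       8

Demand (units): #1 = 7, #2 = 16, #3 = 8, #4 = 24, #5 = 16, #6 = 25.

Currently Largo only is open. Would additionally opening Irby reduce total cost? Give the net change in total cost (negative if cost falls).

Yes — net change −86 (cost falls by 86).

Current service cost with {Largo}: 766.
Adding Irby: each customer zone re-picks its cheapest; new service cost 529, saving 237.
Extra fixed cost: 151. Net change = 151 − 237 = -86.
(Totals: 1107 → 1021.)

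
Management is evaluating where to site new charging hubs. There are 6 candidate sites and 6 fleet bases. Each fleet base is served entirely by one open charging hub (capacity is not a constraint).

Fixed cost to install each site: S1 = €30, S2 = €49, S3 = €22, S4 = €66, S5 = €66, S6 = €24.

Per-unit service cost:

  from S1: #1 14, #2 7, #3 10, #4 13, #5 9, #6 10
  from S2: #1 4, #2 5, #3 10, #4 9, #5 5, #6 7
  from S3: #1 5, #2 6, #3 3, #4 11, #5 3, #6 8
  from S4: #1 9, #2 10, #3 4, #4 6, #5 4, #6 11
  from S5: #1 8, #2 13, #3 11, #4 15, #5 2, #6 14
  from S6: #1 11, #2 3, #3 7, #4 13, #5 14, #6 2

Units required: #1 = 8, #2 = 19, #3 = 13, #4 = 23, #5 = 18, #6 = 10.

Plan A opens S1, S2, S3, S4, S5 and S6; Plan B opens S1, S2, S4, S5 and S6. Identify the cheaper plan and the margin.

Plan A: {S1, S2, S3, S4, S5, S6}: #1→S2 4·8=32, #2→S6 3·19=57, #3→S3 3·13=39, #4→S4 6·23=138, #5→S5 2·18=36, #6→S6 2·10=20. Service 322; fixed 257; total 579.
Plan B: {S1, S2, S4, S5, S6}: #1→S2 4·8=32, #2→S6 3·19=57, #3→S4 4·13=52, #4→S4 6·23=138, #5→S5 2·18=36, #6→S6 2·10=20. Service 335; fixed 235; total 570.
Difference: |579 − 570| = 9.

Plan B is cheaper by 9.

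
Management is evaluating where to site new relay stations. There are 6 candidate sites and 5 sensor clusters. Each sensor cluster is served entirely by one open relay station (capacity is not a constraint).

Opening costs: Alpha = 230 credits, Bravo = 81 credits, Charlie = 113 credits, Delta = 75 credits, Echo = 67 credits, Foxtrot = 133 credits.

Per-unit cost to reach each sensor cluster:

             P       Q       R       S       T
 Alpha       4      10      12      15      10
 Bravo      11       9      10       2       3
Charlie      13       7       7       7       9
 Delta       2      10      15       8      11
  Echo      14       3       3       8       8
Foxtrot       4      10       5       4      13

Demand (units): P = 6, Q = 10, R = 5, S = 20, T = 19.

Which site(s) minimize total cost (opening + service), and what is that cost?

Open Bravo and Echo; minimum total cost 356.

For any fixed open set, each sensor cluster goes to its cheapest open site; total = fixed + service.
{Bravo, Echo}: P→Bravo 11·6=66, Q→Echo 3·10=30, R→Echo 3·5=15, S→Bravo 2·20=40, T→Bravo 3·19=57. Service 208; fixed 148; total 356.
{Bravo, Delta, Echo}: service 154 + fixed 223 = 377
{Bravo}: P→Bravo 11·6=66, Q→Bravo 9·10=90, R→Bravo 10·5=50, S→Bravo 2·20=40, T→Bravo 3·19=57. Service 303; fixed 81; total 384.
{Alpha, Bravo, Charlie, Delta, Echo, Foxtrot}: P→Delta 2·6=12, Q→Echo 3·10=30, R→Echo 3·5=15, S→Bravo 2·20=40, T→Bravo 3·19=57. Service 154; fixed 699; total 853.
No other subset beats 356.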